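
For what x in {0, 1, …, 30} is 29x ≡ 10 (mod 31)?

The inverse of 29 mod 31 is 15 (since 29·15 = 435 ≡ 1).
So x ≡ 15·10 = 150 ≡ 26 (mod 31).
Check: 29·26 = 754 = 24·31 + 10.

26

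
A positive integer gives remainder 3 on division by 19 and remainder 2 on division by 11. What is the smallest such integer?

79

x ≡ 2 (mod 11) gives x ∈ {2, 13, 24, 35, 46, 57, 68, 79}.
The first of these with x mod 19 = 3 is 79.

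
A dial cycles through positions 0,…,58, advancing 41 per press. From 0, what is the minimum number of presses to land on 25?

15

The inverse of 41 mod 59 is 36 (since 41·36 = 1476 ≡ 1).
Multiplying both sides by 36: x ≡ 36·25 = 900 ≡ 15 (mod 59).
Check: 41·15 = 615 = 10·59 + 25.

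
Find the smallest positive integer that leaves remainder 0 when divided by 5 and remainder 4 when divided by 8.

20

x ≡ 0 (mod 5) gives x ∈ {0, 5, 10, 15, 20}.
The first of these with x mod 8 = 4 is 20.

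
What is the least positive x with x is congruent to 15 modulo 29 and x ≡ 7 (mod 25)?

682

Since 25·7 ≡ 1 (mod 29), take x = 7 + 25·((15−7)·7 mod 29) = 7 + 25·27 = 682.
Check: 682 mod 29 = 15, 682 mod 25 = 7.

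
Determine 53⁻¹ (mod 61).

61 = 1·53 + 8
53 = 6·8 + 5
8 = 1·5 + 3
5 = 1·3 + 2
3 = 1·2 + 1
2 = 2·1 + 0
Back-substituting gives 53·38 ≡ 1 (mod 61).

38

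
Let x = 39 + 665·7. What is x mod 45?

665·7 = 4655.
4655 = 103·45 + 20, so 4655 mod 45 = 20.
(39 + 20) mod 45 = 14.

14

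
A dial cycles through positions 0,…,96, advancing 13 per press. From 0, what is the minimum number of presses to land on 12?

83

13⁻¹ ≡ 15 (mod 97) because 13·15 = 195 = 2·97 + 1.
Multiplying both sides by 15: x ≡ 15·12 = 180 ≡ 83 (mod 97).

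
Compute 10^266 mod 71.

54

Square-and-reduce mod 71: 10^1≡10, 10^2≡29, 10^4≡60, 10^8≡50, 10^16≡15, 10^32≡12, 10^64≡2, 10^128≡4, 10^256≡16.
Since 266 = 2 + 8 + 256 in binary, 10^266 ≡ 29·50·16 ≡ 54 (mod 71).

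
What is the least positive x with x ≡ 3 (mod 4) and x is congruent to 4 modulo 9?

31

Since 9·1 ≡ 1 (mod 4), take x = 4 + 9·((3−4)·1 mod 4) = 4 + 9·3 = 31.
Check: 31 mod 4 = 3, 31 mod 9 = 4.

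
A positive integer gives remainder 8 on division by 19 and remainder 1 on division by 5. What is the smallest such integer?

x ≡ 1 (mod 5) gives x ∈ {1, 6, 11, 16, 21, 26, 31, 36, …}.
The first of these with x mod 19 = 8 is 46.

46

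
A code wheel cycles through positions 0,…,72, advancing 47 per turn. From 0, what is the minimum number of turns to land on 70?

31

The inverse of 47 mod 73 is 14 (since 47·14 = 658 ≡ 1).
So x ≡ 14·70 = 980 ≡ 31 (mod 73).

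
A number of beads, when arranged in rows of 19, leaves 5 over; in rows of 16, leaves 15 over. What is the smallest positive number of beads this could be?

x ≡ 15 (mod 16) gives x ∈ {15, 31, 47, 63, 79, 95, 111, 127, …}.
The first of these with x mod 19 = 5 is 271.

271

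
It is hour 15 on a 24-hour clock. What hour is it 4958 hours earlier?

4958 = 206·24 + 14, so 4958 mod 24 = 14.
(15 − 14) mod 24 = 1.

1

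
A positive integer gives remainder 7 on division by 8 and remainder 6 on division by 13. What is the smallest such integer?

71

x ≡ 7 (mod 8) gives x ∈ {7, 15, 23, 31, 39, 47, 55, 63, …}.
The first of these with x mod 13 = 6 is 71.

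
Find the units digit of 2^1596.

6

The units digit of 2^n cycles with period 4: 2, 4, 8, 6, …
1596 mod 4 = 0, so the last digit matches 2^4 = 6.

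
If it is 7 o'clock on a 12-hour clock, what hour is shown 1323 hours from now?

10

Dividing 1323 by 12 gives quotient 110 and remainder 3.
7 + 3 → 10 on a 12-hour dial.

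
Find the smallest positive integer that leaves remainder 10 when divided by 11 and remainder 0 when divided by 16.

32

x ≡ 10 (mod 11) gives x ∈ {10, 21, 32}.
The first of these with x mod 16 = 0 is 32.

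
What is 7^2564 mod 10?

Last digits of 7^n: 7, 9, 3, 1 (period 4).
2564 mod 4 = 0, so the last digit matches 7^4 = 1.

1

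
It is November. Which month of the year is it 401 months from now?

401 mod 12 = 5 (since 33·12 = 396).
November + 5 months → April.

April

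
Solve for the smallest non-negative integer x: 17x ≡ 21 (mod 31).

17⁻¹ ≡ 11 (mod 31) because 17·11 = 187 = 6·31 + 1.
Multiplying both sides by 11: x ≡ 11·21 = 231 ≡ 14 (mod 31).
Check: 17·14 = 238 = 7·31 + 21.

14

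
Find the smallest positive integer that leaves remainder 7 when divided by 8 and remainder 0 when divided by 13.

39

x ≡ 7 (mod 8) gives x ∈ {7, 15, 23, 31, 39}.
The first of these with x mod 13 = 0 is 39.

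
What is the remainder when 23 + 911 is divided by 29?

Dividing 911 by 29 gives quotient 31 and remainder 12.
(23 + 12) mod 29 = 6.

6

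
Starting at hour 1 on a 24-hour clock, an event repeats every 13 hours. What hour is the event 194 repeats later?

3

194·13 = 2522.
2522 mod 24 = 2 (since 105·24 = 2520).
(1 + 2) mod 24 = 3.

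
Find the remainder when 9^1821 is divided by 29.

Square-and-reduce mod 29: 9^1≡9, 9^2≡23, 9^4≡7, 9^8≡20, 9^16≡23, 9^32≡7, 9^64≡20, 9^128≡23, 9^256≡7, 9^512≡20, 9^1024≡23.
1821 = 1 + 4 + 8 + 16 + 256 + 512 + 1024, so 9^1821 ≡ 9·7·20·23·7·20·23 ≡ 9 (mod 29).

9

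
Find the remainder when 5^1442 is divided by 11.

By repeated squaring mod 11: 5^1≡5, 5^2≡3, 5^4≡9, 5^8≡4, 5^16≡5, 5^32≡3, 5^64≡9, 5^128≡4, 5^256≡5, 5^512≡3, 5^1024≡9.
Since 1442 = 2 + 32 + 128 + 256 + 1024 in binary, 5^1442 ≡ 3·3·4·5·9 ≡ 3 (mod 11).

3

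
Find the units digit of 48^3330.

4

The units digit of 48^n cycles with period 4: 8, 4, 2, 6, …
3330 mod 4 = 2, so the last digit matches 8^2 = 4.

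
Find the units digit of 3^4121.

3

The units digit of 3^n cycles with period 4: 3, 9, 7, 1, …
4121 mod 4 = 1, so the last digit matches 3^1 = 3.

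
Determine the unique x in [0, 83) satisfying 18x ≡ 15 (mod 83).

The inverse of 18 mod 83 is 60 (since 18·60 = 1080 ≡ 1).
Multiplying both sides by 60: x ≡ 60·15 = 900 ≡ 70 (mod 83).

70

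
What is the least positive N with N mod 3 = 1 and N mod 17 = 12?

x ≡ 1 (mod 3) gives x ∈ {1, 4, 7, 10, 13, 16, 19, 22, …}.
The first of these with x mod 17 = 12 is 46.

46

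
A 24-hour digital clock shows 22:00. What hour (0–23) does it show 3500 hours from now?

18

3500 − 145·24 = 20, so 3500 ≡ 20 (mod 24).
(22 + 20) mod 24 = 18.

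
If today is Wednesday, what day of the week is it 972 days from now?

972 − 138·7 = 6, so 972 ≡ 6 (mod 7).
Wednesday + 6 days → Tuesday.

Tuesday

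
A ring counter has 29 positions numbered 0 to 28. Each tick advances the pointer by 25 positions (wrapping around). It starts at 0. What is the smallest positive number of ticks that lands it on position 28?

22

25⁻¹ ≡ 7 (mod 29) because 25·7 = 175 = 6·29 + 1.
So x ≡ 7·28 = 196 ≡ 22 (mod 29).
Check: 25·22 = 550 = 18·29 + 28.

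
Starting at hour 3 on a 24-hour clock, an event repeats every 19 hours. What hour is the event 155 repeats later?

20

155·19 = 2945.
2945 − 122·24 = 17, so 2945 ≡ 17 (mod 24).
(3 + 17) mod 24 = 20.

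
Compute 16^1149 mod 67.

Square-and-reduce mod 67: 16^1≡16, 16^2≡55, 16^4≡10, 16^8≡33, 16^16≡17, 16^32≡21, 16^64≡39, 16^128≡47, 16^256≡65, 16^512≡4, 16^1024≡16.
Since 1149 = 1 + 4 + 8 + 16 + 32 + 64 + 1024 in binary, 16^1149 ≡ 16·10·33·17·21·39·16 ≡ 24 (mod 67).

24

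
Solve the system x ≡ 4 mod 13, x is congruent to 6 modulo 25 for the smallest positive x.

x ≡ 4 (mod 13) gives x ∈ {4, 17, 30, 43, 56}.
The first of these with x mod 25 = 6 is 56.

56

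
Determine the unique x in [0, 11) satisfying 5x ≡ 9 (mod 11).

4

The inverse of 5 mod 11 is 9 (since 5·9 = 45 ≡ 1).
So x ≡ 9·9 = 81 ≡ 4 (mod 11).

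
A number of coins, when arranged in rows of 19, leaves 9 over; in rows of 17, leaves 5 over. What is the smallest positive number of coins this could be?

Since 17·9 ≡ 1 (mod 19), take x = 5 + 17·((9−5)·9 mod 19) = 5 + 17·17 = 294.
Check: 294 mod 19 = 9, 294 mod 17 = 5.

294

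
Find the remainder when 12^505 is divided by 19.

Successive squares of 12 mod 19: 12^1≡12, 12^2≡11, 12^4≡7, 12^8≡11, 12^16≡7, 12^32≡11, 12^64≡7, 12^128≡11, 12^256≡7.
505 = 1 + 8 + 16 + 32 + 64 + 128 + 256, so 12^505 ≡ 12·11·7·11·7·11·7 ≡ 12 (mod 19).

12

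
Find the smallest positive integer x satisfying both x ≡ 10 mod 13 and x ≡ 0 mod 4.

36

x ≡ 0 (mod 4) gives x ∈ {0, 4, 8, 12, 16, 20, 24, 28, …}.
The first of these with x mod 13 = 10 is 36.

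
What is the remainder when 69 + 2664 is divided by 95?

73

2664 = 28·95 + 4, so 2664 mod 95 = 4.
(69 + 4) mod 95 = 73.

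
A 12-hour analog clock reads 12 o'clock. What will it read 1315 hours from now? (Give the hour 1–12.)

Dividing 1315 by 12 gives quotient 109 and remainder 7.
12 + 7 → 7 on a 12-hour dial.

7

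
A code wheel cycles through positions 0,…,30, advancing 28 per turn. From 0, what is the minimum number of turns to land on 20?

14

The inverse of 28 mod 31 is 10 (since 28·10 = 280 ≡ 1).
Multiplying both sides by 10: x ≡ 10·20 = 200 ≡ 14 (mod 31).
Check: 28·14 = 392 = 12·31 + 20.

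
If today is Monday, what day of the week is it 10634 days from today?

10634 − 1519·7 = 1, so 10634 ≡ 1 (mod 7).
Monday + 1 day → Tuesday.

Tuesday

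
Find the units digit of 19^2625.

Last digits of 9^n: 9, 1 (period 2).
2625 leaves remainder 1 on division by 2, so 19^2625 ends in 9.

9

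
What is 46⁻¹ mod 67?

46·51 = 2346 = 35·67 + 1, so 46⁻¹ ≡ 51 (mod 67).

51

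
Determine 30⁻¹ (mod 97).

55

97 = 3·30 + 7
30 = 4·7 + 2
7 = 3·2 + 1
2 = 2·1 + 0
Back-substituting gives 30·55 ≡ 1 (mod 97).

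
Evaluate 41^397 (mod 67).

41

By repeated squaring mod 67: 41^1≡41, 41^2≡6, 41^4≡36, 41^8≡23, 41^16≡60, 41^32≡49, 41^64≡56, 41^128≡54, 41^256≡35.
Since 397 = 1 + 4 + 8 + 128 + 256 in binary, 41^397 ≡ 41·36·23·54·35 ≡ 41 (mod 67).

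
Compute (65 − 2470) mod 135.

25

2470 = 18·135 + 40, so 2470 mod 135 = 40.
(65 − 40) mod 135 = 25.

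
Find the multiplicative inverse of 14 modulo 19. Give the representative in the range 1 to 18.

15

19 = 1·14 + 5
14 = 2·5 + 4
5 = 1·4 + 1
4 = 4·1 + 0
Back-substituting gives 14·15 ≡ 1 (mod 19).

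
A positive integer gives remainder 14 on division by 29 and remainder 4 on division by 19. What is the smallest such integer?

536

x ≡ 4 (mod 19) gives x ∈ {4, 23, 42, 61, 80, 99, 118, 137, …}.
The first of these with x mod 29 = 14 is 536.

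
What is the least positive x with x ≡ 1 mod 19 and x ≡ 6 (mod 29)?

267

x ≡ 1 (mod 19) gives x ∈ {1, 20, 39, 58, 77, 96, 115, 134, …}.
The first of these with x mod 29 = 6 is 267.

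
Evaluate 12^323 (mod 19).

By repeated squaring mod 19: 12^1≡12, 12^2≡11, 12^4≡7, 12^8≡11, 12^16≡7, 12^32≡11, 12^64≡7, 12^128≡11, 12^256≡7.
Since 323 = 1 + 2 + 64 + 256 in binary, 12^323 ≡ 12·11·7·7 ≡ 8 (mod 19).

8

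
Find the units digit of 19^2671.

9

Last digits of 9^n: 9, 1 (period 2).
2671 mod 2 = 1, so the last digit matches 9^1 = 9.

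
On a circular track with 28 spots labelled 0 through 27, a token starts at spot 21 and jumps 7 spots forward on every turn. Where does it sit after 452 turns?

21

452·7 = 3164.
3164 mod 28 = 0 (since 113·28 = 3164).
(21 + 0) mod 28 = 21.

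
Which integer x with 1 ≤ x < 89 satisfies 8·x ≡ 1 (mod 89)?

8·78 = 624 = 7·89 + 1, so 8⁻¹ ≡ 78 (mod 89).

78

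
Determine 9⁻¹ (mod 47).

21

9·21 = 189 = 4·47 + 1, so 9⁻¹ ≡ 21 (mod 47).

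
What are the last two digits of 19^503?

Successive squares of 19 mod 100: 19^1≡19, 19^2≡61, 19^4≡21, 19^8≡41, 19^16≡81, 19^32≡61, 19^64≡21, 19^128≡41, 19^256≡81.
503 = 1 + 2 + 4 + 16 + 32 + 64 + 128 + 256, so 19^503 ≡ 19·61·21·81·61·21·41·81 ≡ 59 (mod 100).

59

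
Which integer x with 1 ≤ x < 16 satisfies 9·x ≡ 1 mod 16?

9

9·9 = 81 = 5·16 + 1, so 9⁻¹ ≡ 9 (mod 16).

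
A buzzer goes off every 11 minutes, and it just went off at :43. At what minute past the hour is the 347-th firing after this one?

20

347·11 = 3817.
3817 mod 60 = 37 (since 63·60 = 3780).
(43 + 37) mod 60 = 20.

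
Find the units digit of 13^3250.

9

Powers of 3 mod 10 repeat with period 4: 3, 9, 7, 1.
3250 leaves remainder 2 on division by 4, so 13^3250 ends in 9.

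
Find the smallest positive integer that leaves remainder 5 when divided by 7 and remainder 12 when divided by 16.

x ≡ 5 (mod 7) gives x ∈ {5, 12}.
The first of these with x mod 16 = 12 is 12.

12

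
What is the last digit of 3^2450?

9

Last digits of 3^n: 3, 9, 7, 1 (period 4).
2450 leaves remainder 2 on division by 4, so 3^2450 ends in 9.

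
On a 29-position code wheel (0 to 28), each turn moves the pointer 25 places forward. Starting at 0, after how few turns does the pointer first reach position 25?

The inverse of 25 mod 29 is 7 (since 25·7 = 175 ≡ 1).
So x ≡ 7·25 = 175 ≡ 1 (mod 29).
Check: 25·1 = 25 = 0·29 + 25.

1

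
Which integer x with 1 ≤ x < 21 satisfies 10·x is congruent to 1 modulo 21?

19

10·19 = 190 = 9·21 + 1, so 10⁻¹ ≡ 19 (mod 21).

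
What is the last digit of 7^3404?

Last digits of 7^n: 7, 9, 3, 1 (period 4).
3404 mod 4 = 0, so the last digit matches 7^4 = 1.

1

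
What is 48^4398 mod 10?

The units digit of 48^n cycles with period 4: 8, 4, 2, 6, …
4398 leaves remainder 2 on division by 4, so 48^4398 ends in 4.

4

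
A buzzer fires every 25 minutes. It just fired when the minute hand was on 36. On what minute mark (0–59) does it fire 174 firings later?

6

174·25 = 4350.
4350 − 72·60 = 30, so 4350 ≡ 30 (mod 60).
(36 + 30) mod 60 = 6.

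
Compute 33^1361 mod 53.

27

By repeated squaring mod 53: 33^1≡33, 33^2≡29, 33^4≡46, 33^8≡49, 33^16≡16, 33^32≡44, 33^64≡28, 33^128≡42, 33^256≡15, 33^512≡13, 33^1024≡10.
Since 1361 = 1 + 16 + 64 + 256 + 1024 in binary, 33^1361 ≡ 33·16·28·15·10 ≡ 27 (mod 53).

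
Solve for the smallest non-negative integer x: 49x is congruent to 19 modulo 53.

The inverse of 49 mod 53 is 13 (since 49·13 = 637 ≡ 1).
So x ≡ 13·19 = 247 ≡ 35 (mod 53).

35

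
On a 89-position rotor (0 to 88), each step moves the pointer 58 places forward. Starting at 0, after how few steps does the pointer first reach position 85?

The inverse of 58 mod 89 is 66 (since 58·66 = 3828 ≡ 1).
Multiplying both sides by 66: x ≡ 66·85 = 5610 ≡ 3 (mod 89).
Check: 58·3 = 174 = 1·89 + 85.

3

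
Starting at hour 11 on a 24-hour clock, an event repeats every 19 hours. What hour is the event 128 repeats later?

128·19 = 2432.
2432 − 101·24 = 8, so 2432 ≡ 8 (mod 24).
(11 + 8) mod 24 = 19.

19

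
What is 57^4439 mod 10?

The units digit of 57^n cycles with period 4: 7, 9, 3, 1, …
4439 mod 4 = 3, so the last digit matches 7^3 = 3.

3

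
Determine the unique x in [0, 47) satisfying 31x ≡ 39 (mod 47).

31⁻¹ ≡ 44 (mod 47) because 31·44 = 1364 = 29·47 + 1.
Multiplying both sides by 44: x ≡ 44·39 = 1716 ≡ 24 (mod 47).
Check: 31·24 = 744 = 15·47 + 39.

24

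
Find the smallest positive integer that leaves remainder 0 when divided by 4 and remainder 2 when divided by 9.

x ≡ 0 (mod 4) gives x ∈ {0, 4, 8, 12, 16, 20}.
The first of these with x mod 9 = 2 is 20.

20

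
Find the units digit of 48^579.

2

The units digit of 48^n cycles with period 4: 8, 4, 2, 6, …
579 mod 4 = 3, so the last digit matches 8^3 = 2.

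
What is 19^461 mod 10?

9

Powers of 9 mod 10 repeat with period 2: 9, 1.
461 leaves remainder 1 on division by 2, so 19^461 ends in 9.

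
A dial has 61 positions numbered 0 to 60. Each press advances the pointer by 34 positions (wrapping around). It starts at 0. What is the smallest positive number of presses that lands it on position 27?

60

34⁻¹ ≡ 9 (mod 61) because 34·9 = 306 = 5·61 + 1.
Multiplying both sides by 9: x ≡ 9·27 = 243 ≡ 60 (mod 61).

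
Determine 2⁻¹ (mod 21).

2·11 = 22 = 1·21 + 1, so 2⁻¹ ≡ 11 (mod 21).

11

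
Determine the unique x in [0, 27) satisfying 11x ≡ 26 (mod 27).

11⁻¹ ≡ 5 (mod 27) because 11·5 = 55 = 2·27 + 1.
So x ≡ 5·26 = 130 ≡ 22 (mod 27).

22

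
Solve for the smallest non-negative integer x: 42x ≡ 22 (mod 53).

51

The inverse of 42 mod 53 is 24 (since 42·24 = 1008 ≡ 1).
Multiplying both sides by 24: x ≡ 24·22 = 528 ≡ 51 (mod 53).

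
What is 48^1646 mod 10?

4

The units digit of 48^n cycles with period 4: 8, 4, 2, 6, …
1646 leaves remainder 2 on division by 4, so 48^1646 ends in 4.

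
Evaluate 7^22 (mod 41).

Successive squares of 7 mod 41: 7^1≡7, 7^2≡8, 7^4≡23, 7^8≡37, 7^16≡16.
Since 22 = 2 + 4 + 16 in binary, 7^22 ≡ 8·23·16 ≡ 33 (mod 41).

33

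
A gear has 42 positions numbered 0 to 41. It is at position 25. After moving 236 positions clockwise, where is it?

236 − 5·42 = 26, so 236 ≡ 26 (mod 42).
(25 + 26) mod 42 = 9.

9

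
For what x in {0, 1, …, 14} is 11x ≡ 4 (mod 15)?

14

The inverse of 11 mod 15 is 11 (since 11·11 = 121 ≡ 1).
So x ≡ 11·4 = 44 ≡ 14 (mod 15).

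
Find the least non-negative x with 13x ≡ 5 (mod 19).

15

13⁻¹ ≡ 3 (mod 19) because 13·3 = 39 = 2·19 + 1.
Multiplying both sides by 3: x ≡ 3·5 = 15 ≡ 15 (mod 19).
Check: 13·15 = 195 = 10·19 + 5.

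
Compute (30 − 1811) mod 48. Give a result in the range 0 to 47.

1811 mod 48 = 35 (since 37·48 = 1776).
(30 − 35) mod 48 = 43.

43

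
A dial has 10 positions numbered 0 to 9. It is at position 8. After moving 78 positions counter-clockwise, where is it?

0

78 − 7·10 = 8, so 78 ≡ 8 (mod 10).
(8 − 8) mod 10 = 0.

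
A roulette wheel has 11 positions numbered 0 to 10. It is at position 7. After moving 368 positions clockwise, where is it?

1

368 mod 11 = 5 (since 33·11 = 363).
(7 + 5) mod 11 = 1.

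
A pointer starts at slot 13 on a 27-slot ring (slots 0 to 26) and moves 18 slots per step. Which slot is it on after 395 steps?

395·18 = 7110.
7110 − 263·27 = 9, so 7110 ≡ 9 (mod 27).
(13 + 9) mod 27 = 22.

22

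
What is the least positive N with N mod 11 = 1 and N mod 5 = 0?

Since 5·9 ≡ 1 (mod 11), take x = 0 + 5·((1−0)·9 mod 11) = 0 + 5·9 = 45.
Check: 45 mod 11 = 1, 45 mod 5 = 0.

45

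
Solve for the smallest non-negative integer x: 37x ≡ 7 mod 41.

37⁻¹ ≡ 10 (mod 41) because 37·10 = 370 = 9·41 + 1.
So x ≡ 10·7 = 70 ≡ 29 (mod 41).

29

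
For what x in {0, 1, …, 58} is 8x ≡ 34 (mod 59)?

8⁻¹ ≡ 37 (mod 59) because 8·37 = 296 = 5·59 + 1.
So x ≡ 37·34 = 1258 ≡ 19 (mod 59).
Check: 8·19 = 152 = 2·59 + 34.

19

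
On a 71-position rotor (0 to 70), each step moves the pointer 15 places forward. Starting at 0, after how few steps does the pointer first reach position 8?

The inverse of 15 mod 71 is 19 (since 15·19 = 285 ≡ 1).
Multiplying both sides by 19: x ≡ 19·8 = 152 ≡ 10 (mod 71).

10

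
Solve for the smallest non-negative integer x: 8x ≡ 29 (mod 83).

14

The inverse of 8 mod 83 is 52 (since 8·52 = 416 ≡ 1).
So x ≡ 52·29 = 1508 ≡ 14 (mod 83).
Check: 8·14 = 112 = 1·83 + 29.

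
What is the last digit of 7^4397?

Powers of 7 mod 10 repeat with period 4: 7, 9, 3, 1.
4397 leaves remainder 1 on division by 4, so 7^4397 ends in 7.

7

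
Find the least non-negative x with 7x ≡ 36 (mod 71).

66

The inverse of 7 mod 71 is 61 (since 7·61 = 427 ≡ 1).
So x ≡ 61·36 = 2196 ≡ 66 (mod 71).
Check: 7·66 = 462 = 6·71 + 36.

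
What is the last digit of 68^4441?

8

Last digits of 8^n: 8, 4, 2, 6 (period 4).
4441 leaves remainder 1 on division by 4, so 68^4441 ends in 8.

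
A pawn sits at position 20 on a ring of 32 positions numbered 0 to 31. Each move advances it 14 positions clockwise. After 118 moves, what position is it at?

118·14 = 1652.
Dividing 1652 by 32 gives quotient 51 and remainder 20.
(20 + 20) mod 32 = 8.

8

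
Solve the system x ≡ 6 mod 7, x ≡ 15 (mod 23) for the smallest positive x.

x ≡ 6 (mod 7) gives x ∈ {6, 13, 20, 27, 34, 41, 48, 55, …}.
The first of these with x mod 23 = 15 is 153.

153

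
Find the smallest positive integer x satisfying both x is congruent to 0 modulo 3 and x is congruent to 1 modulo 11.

12

x ≡ 0 (mod 3) gives x ∈ {0, 3, 6, 9, 12}.
The first of these with x mod 11 = 1 is 12.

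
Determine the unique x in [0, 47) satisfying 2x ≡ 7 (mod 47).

27

The inverse of 2 mod 47 is 24 (since 2·24 = 48 ≡ 1).
So x ≡ 24·7 = 168 ≡ 27 (mod 47).
Check: 2·27 = 54 = 1·47 + 7.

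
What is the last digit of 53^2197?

3

The units digit of 53^n cycles with period 4: 3, 9, 7, 1, …
2197 mod 4 = 1, so the last digit matches 3^1 = 3.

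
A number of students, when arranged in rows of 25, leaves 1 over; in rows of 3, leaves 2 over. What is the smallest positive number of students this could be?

x ≡ 2 (mod 3) gives x ∈ {2, 5, 8, 11, 14, 17, 20, 23, …}.
The first of these with x mod 25 = 1 is 26.

26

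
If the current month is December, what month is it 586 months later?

October

Dividing 586 by 12 gives quotient 48 and remainder 10.
December + 10 months → October.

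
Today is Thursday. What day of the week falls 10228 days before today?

10228 mod 7 = 1 (since 1461·7 = 10227).
Thursday − 1 day → Wednesday.

Wednesday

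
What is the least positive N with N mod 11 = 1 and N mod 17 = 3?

Since 17·2 ≡ 1 (mod 11), take x = 3 + 17·((1−3)·2 mod 11) = 3 + 17·7 = 122.
Check: 122 mod 11 = 1, 122 mod 17 = 3.

122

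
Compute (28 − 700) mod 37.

700 = 18·37 + 34, so 700 mod 37 = 34.
(28 − 34) mod 37 = 31.

31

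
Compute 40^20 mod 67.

25

By repeated squaring mod 67: 40^1≡40, 40^2≡59, 40^4≡64, 40^8≡9, 40^16≡14.
20 = 4 + 16, so 40^20 ≡ 64·14 ≡ 25 (mod 67).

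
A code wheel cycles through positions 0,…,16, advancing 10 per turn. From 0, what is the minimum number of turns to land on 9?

6

10⁻¹ ≡ 12 (mod 17) because 10·12 = 120 = 7·17 + 1.
Multiplying both sides by 12: x ≡ 12·9 = 108 ≡ 6 (mod 17).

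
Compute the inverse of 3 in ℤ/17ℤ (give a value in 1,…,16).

17 = 5·3 + 2
3 = 1·2 + 1
2 = 2·1 + 0
Back-substituting gives 3·6 ≡ 1 (mod 17).

6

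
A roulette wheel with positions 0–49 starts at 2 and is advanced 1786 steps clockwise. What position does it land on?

38

1786 − 35·50 = 36, so 1786 ≡ 36 (mod 50).
(2 + 36) mod 50 = 38.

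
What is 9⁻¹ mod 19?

17

9·17 = 153 = 8·19 + 1, so 9⁻¹ ≡ 17 (mod 19).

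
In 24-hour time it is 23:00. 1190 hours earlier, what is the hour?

9

Dividing 1190 by 24 gives quotient 49 and remainder 14.
(23 − 14) mod 24 = 9.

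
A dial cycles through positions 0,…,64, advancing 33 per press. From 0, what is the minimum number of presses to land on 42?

The inverse of 33 mod 65 is 2 (since 33·2 = 66 ≡ 1).
Multiplying both sides by 2: x ≡ 2·42 = 84 ≡ 19 (mod 65).

19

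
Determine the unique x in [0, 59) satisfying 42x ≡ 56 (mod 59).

21

The inverse of 42 mod 59 is 52 (since 42·52 = 2184 ≡ 1).
So x ≡ 52·56 = 2912 ≡ 21 (mod 59).
Check: 42·21 = 882 = 14·59 + 56.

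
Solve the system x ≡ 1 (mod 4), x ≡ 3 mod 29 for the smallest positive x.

x ≡ 1 (mod 4) gives x ∈ {1, 5, 9, 13, 17, 21, 25, 29, …}.
The first of these with x mod 29 = 3 is 61.

61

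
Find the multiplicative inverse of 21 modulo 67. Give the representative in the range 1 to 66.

16

67 = 3·21 + 4
21 = 5·4 + 1
4 = 4·1 + 0
Back-substituting gives 21·16 ≡ 1 (mod 67).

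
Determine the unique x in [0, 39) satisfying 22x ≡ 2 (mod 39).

32

The inverse of 22 mod 39 is 16 (since 22·16 = 352 ≡ 1).
Multiplying both sides by 16: x ≡ 16·2 = 32 ≡ 32 (mod 39).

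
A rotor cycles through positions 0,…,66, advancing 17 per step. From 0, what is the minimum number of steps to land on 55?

19

The inverse of 17 mod 67 is 4 (since 17·4 = 68 ≡ 1).
Multiplying both sides by 4: x ≡ 4·55 = 220 ≡ 19 (mod 67).
Check: 17·19 = 323 = 4·67 + 55.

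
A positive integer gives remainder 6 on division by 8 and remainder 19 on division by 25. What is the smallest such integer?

94

Since 25·1 ≡ 1 (mod 8), take x = 19 + 25·((6−19)·1 mod 8) = 19 + 25·3 = 94.
Check: 94 mod 8 = 6, 94 mod 25 = 19.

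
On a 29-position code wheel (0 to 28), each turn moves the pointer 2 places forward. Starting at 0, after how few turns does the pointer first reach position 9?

2⁻¹ ≡ 15 (mod 29) because 2·15 = 30 = 1·29 + 1.
Multiplying both sides by 15: x ≡ 15·9 = 135 ≡ 19 (mod 29).

19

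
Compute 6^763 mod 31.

By repeated squaring mod 31: 6^1≡6, 6^2≡5, 6^4≡25, 6^8≡5, 6^16≡25, 6^32≡5, 6^64≡25, 6^128≡5, 6^256≡25, 6^512≡5.
Since 763 = 1 + 2 + 8 + 16 + 32 + 64 + 128 + 512 in binary, 6^763 ≡ 6·5·5·25·5·25·5·5 ≡ 6 (mod 31).

6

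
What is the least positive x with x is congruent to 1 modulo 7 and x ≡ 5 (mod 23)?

x ≡ 1 (mod 7) gives x ∈ {1, 8, 15, 22, 29, 36, 43, 50, …}.
The first of these with x mod 23 = 5 is 120.

120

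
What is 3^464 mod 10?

1

Last digits of 3^n: 3, 9, 7, 1 (period 4).
464 leaves remainder 0 on division by 4, so 3^464 ends in 1.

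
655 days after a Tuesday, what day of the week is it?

Saturday

655 = 93·7 + 4, so 655 mod 7 = 4.
Tuesday + 4 days → Saturday.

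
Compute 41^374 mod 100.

61

Successive squares of 41 mod 100: 41^1≡41, 41^2≡81, 41^4≡61, 41^8≡21, 41^16≡41, 41^32≡81, 41^64≡61, 41^128≡21, 41^256≡41.
Since 374 = 2 + 4 + 16 + 32 + 64 + 256 in binary, 41^374 ≡ 81·61·41·81·61·41 ≡ 61 (mod 100).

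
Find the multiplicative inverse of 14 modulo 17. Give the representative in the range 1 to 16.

17 = 1·14 + 3
14 = 4·3 + 2
3 = 1·2 + 1
2 = 2·1 + 0
Back-substituting gives 14·11 ≡ 1 (mod 17).

11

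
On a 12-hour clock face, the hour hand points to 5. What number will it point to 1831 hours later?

Dividing 1831 by 12 gives quotient 152 and remainder 7.
5 + 7 → 12 on a 12-hour dial.

12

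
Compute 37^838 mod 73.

37

Successive squares of 37 mod 73: 37^1≡37, 37^2≡55, 37^4≡32, 37^8≡2, 37^16≡4, 37^32≡16, 37^64≡37, 37^128≡55, 37^256≡32, 37^512≡2.
838 = 2 + 4 + 64 + 256 + 512, so 37^838 ≡ 55·32·37·32·2 ≡ 37 (mod 73).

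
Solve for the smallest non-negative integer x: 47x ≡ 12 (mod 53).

51

The inverse of 47 mod 53 is 44 (since 47·44 = 2068 ≡ 1).
Multiplying both sides by 44: x ≡ 44·12 = 528 ≡ 51 (mod 53).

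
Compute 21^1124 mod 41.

By repeated squaring mod 41: 21^1≡21, 21^2≡31, 21^4≡18, 21^8≡37, 21^16≡16, 21^32≡10, 21^64≡18, 21^128≡37, 21^256≡16, 21^512≡10, 21^1024≡18.
Since 1124 = 4 + 32 + 64 + 1024 in binary, 21^1124 ≡ 18·10·18·18 ≡ 18 (mod 41).

18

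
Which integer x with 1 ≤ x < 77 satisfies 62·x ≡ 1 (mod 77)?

41

77 = 1·62 + 15
62 = 4·15 + 2
15 = 7·2 + 1
2 = 2·1 + 0
Back-substituting gives 62·41 ≡ 1 (mod 77).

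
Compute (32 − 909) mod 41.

909 mod 41 = 7 (since 22·41 = 902).
(32 − 7) mod 41 = 25.

25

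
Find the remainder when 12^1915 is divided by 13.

Square-and-reduce mod 13: 12^1≡12, 12^2≡1, 12^4≡1, 12^8≡1, 12^16≡1, 12^32≡1, 12^64≡1, 12^128≡1, 12^256≡1, 12^512≡1, 12^1024≡1.
Since 1915 = 1 + 2 + 8 + 16 + 32 + 64 + 256 + 512 + 1024 in binary, 12^1915 ≡ 12·1·1·1·1·1·1·1·1 ≡ 12 (mod 13).

12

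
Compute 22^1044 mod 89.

4

Square-and-reduce mod 89: 22^1≡22, 22^2≡39, 22^4≡8, 22^8≡64, 22^16≡2, 22^32≡4, 22^64≡16, 22^128≡78, 22^256≡32, 22^512≡45, 22^1024≡67.
1044 = 4 + 16 + 1024, so 22^1044 ≡ 8·2·67 ≡ 4 (mod 89).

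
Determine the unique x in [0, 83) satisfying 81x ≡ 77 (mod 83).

3

81⁻¹ ≡ 41 (mod 83) because 81·41 = 3321 = 40·83 + 1.
So x ≡ 41·77 = 3157 ≡ 3 (mod 83).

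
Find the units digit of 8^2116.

Powers of 8 mod 10 repeat with period 4: 8, 4, 2, 6.
2116 mod 4 = 0, so the last digit matches 8^4 = 6.

6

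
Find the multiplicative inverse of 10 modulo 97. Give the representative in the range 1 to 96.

68

97 = 9·10 + 7
10 = 1·7 + 3
7 = 2·3 + 1
3 = 3·1 + 0
Back-substituting gives 10·68 ≡ 1 (mod 97).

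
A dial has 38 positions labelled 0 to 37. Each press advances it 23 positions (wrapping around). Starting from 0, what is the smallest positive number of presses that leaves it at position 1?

38 = 1·23 + 15
23 = 1·15 + 8
15 = 1·8 + 7
8 = 1·7 + 1
7 = 7·1 + 0
Back-substituting gives 23·5 ≡ 1 (mod 38).

5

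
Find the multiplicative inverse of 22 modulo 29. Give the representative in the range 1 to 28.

22·4 = 88 = 3·29 + 1, so 22⁻¹ ≡ 4 (mod 29).

4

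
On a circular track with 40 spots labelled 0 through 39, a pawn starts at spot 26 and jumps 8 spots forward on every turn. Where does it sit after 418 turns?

418·8 = 3344.
3344 − 83·40 = 24, so 3344 ≡ 24 (mod 40).
(26 + 24) mod 40 = 10.

10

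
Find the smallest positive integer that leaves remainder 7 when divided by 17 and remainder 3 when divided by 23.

279

x ≡ 7 (mod 17) gives x ∈ {7, 24, 41, 58, 75, 92, 109, 126, …}.
The first of these with x mod 23 = 3 is 279.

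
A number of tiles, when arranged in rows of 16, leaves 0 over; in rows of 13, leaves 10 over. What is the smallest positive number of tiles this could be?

Since 13·5 ≡ 1 (mod 16), take x = 10 + 13·((0−10)·5 mod 16) = 10 + 13·14 = 192.
Check: 192 mod 16 = 0, 192 mod 13 = 10.

192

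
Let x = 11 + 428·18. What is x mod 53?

428·18 = 7704.
7704 = 145·53 + 19, so 7704 mod 53 = 19.
(11 + 19) mod 53 = 30.

30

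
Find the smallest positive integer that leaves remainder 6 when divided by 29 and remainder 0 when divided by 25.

325

x ≡ 0 (mod 25) gives x ∈ {0, 25, 50, 75, 100, 125, 150, 175, …}.
The first of these with x mod 29 = 6 is 325.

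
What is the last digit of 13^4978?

9

Powers of 3 mod 10 repeat with period 4: 3, 9, 7, 1.
4978 mod 4 = 2, so the last digit matches 3^2 = 9.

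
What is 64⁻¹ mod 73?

8

64·8 = 512 = 7·73 + 1, so 64⁻¹ ≡ 8 (mod 73).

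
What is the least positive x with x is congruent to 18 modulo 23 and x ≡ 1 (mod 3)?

Since 3·8 ≡ 1 (mod 23), take x = 1 + 3·((18−1)·8 mod 23) = 1 + 3·21 = 64.
Check: 64 mod 23 = 18, 64 mod 3 = 1.

64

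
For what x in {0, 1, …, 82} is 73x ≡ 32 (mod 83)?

73⁻¹ ≡ 58 (mod 83) because 73·58 = 4234 = 51·83 + 1.
Multiplying both sides by 58: x ≡ 58·32 = 1856 ≡ 30 (mod 83).

30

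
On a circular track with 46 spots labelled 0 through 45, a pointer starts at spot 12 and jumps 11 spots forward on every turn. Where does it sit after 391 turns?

391·11 = 4301.
4301 = 93·46 + 23, so 4301 mod 46 = 23.
(12 + 23) mod 46 = 35.

35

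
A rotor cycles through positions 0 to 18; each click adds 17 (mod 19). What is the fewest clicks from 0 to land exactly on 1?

17·9 = 153 = 8·19 + 1, so 17⁻¹ ≡ 9 (mod 19).

9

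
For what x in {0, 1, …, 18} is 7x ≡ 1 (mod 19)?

11

7⁻¹ ≡ 11 (mod 19) because 7·11 = 77 = 4·19 + 1.
So x ≡ 11·1 = 11 ≡ 11 (mod 19).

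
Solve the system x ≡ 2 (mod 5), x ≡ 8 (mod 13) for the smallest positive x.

47

x ≡ 2 (mod 5) gives x ∈ {2, 7, 12, 17, 22, 27, 32, 37, …}.
The first of these with x mod 13 = 8 is 47.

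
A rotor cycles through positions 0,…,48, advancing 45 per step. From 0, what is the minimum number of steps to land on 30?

45⁻¹ ≡ 12 (mod 49) because 45·12 = 540 = 11·49 + 1.
Multiplying both sides by 12: x ≡ 12·30 = 360 ≡ 17 (mod 49).
Check: 45·17 = 765 = 15·49 + 30.

17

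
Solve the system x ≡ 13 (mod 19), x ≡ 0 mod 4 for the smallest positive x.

x ≡ 0 (mod 4) gives x ∈ {0, 4, 8, 12, 16, 20, 24, 28, …}.
The first of these with x mod 19 = 13 is 32.

32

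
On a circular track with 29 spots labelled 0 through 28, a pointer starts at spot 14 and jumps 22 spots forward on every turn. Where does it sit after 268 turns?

268·22 = 5896.
Dividing 5896 by 29 gives quotient 203 and remainder 9.
(14 + 9) mod 29 = 23.

23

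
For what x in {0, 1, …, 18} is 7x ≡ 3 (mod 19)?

7⁻¹ ≡ 11 (mod 19) because 7·11 = 77 = 4·19 + 1.
Multiplying both sides by 11: x ≡ 11·3 = 33 ≡ 14 (mod 19).
Check: 7·14 = 98 = 5·19 + 3.

14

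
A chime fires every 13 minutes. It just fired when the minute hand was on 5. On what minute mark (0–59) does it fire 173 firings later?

34

173·13 = 2249.
2249 − 37·60 = 29, so 2249 ≡ 29 (mod 60).
(5 + 29) mod 60 = 34.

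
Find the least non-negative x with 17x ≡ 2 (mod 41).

The inverse of 17 mod 41 is 29 (since 17·29 = 493 ≡ 1).
Multiplying both sides by 29: x ≡ 29·2 = 58 ≡ 17 (mod 41).

17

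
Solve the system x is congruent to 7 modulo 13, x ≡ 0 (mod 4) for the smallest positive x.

Since 4·10 ≡ 1 (mod 13), take x = 0 + 4·((7−0)·10 mod 13) = 0 + 4·5 = 20.
Check: 20 mod 13 = 7, 20 mod 4 = 0.

20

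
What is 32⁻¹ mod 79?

32·42 = 1344 = 17·79 + 1, so 32⁻¹ ≡ 42 (mod 79).

42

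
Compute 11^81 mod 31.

27

By repeated squaring mod 31: 11^1≡11, 11^2≡28, 11^4≡9, 11^8≡19, 11^16≡20, 11^32≡28, 11^64≡9.
Since 81 = 1 + 16 + 64 in binary, 11^81 ≡ 11·20·9 ≡ 27 (mod 31).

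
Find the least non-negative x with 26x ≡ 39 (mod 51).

27

26⁻¹ ≡ 2 (mod 51) because 26·2 = 52 = 1·51 + 1.
So x ≡ 2·39 = 78 ≡ 27 (mod 51).
Check: 26·27 = 702 = 13·51 + 39.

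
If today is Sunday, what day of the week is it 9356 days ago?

Wednesday

9356 mod 7 = 4 (since 1336·7 = 9352).
Sunday − 4 days → Wednesday.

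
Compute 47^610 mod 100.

49

Successive squares of 47 mod 100: 47^1≡47, 47^2≡9, 47^4≡81, 47^8≡61, 47^16≡21, 47^32≡41, 47^64≡81, 47^128≡61, 47^256≡21, 47^512≡41.
Since 610 = 2 + 32 + 64 + 512 in binary, 47^610 ≡ 9·41·81·41 ≡ 49 (mod 100).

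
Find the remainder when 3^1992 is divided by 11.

9

By repeated squaring mod 11: 3^1≡3, 3^2≡9, 3^4≡4, 3^8≡5, 3^16≡3, 3^32≡9, 3^64≡4, 3^128≡5, 3^256≡3, 3^512≡9, 3^1024≡4.
Since 1992 = 8 + 64 + 128 + 256 + 512 + 1024 in binary, 3^1992 ≡ 5·4·5·3·9·4 ≡ 9 (mod 11).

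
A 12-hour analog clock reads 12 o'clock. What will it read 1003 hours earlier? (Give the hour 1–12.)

Dividing 1003 by 12 gives quotient 83 and remainder 7.
12 − 7 → 5 on a 12-hour dial.

5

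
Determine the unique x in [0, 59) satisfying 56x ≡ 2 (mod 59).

The inverse of 56 mod 59 is 39 (since 56·39 = 2184 ≡ 1).
So x ≡ 39·2 = 78 ≡ 19 (mod 59).

19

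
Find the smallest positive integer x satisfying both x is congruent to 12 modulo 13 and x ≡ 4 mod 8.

x ≡ 4 (mod 8) gives x ∈ {4, 12}.
The first of these with x mod 13 = 12 is 12.

12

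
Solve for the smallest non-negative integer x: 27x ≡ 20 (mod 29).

27⁻¹ ≡ 14 (mod 29) because 27·14 = 378 = 13·29 + 1.
So x ≡ 14·20 = 280 ≡ 19 (mod 29).

19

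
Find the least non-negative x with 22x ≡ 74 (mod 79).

68

The inverse of 22 mod 79 is 18 (since 22·18 = 396 ≡ 1).
So x ≡ 18·74 = 1332 ≡ 68 (mod 79).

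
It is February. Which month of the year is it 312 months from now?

312 − 26·12 = 0, so 312 ≡ 0 (mod 12).
February + 0 months → February.

February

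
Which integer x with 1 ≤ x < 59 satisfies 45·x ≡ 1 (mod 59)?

21

45·21 = 945 = 16·59 + 1, so 45⁻¹ ≡ 21 (mod 59).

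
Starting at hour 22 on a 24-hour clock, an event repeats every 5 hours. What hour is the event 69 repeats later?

7

69·5 = 345.
345 = 14·24 + 9, so 345 mod 24 = 9.
(22 + 9) mod 24 = 7.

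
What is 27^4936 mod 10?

The units digit of 27^n cycles with period 4: 7, 9, 3, 1, …
4936 mod 4 = 0, so the last digit matches 7^4 = 1.

1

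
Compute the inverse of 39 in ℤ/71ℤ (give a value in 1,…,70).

51

71 = 1·39 + 32
39 = 1·32 + 7
32 = 4·7 + 4
7 = 1·4 + 3
4 = 1·3 + 1
3 = 3·1 + 0
Back-substituting gives 39·51 ≡ 1 (mod 71).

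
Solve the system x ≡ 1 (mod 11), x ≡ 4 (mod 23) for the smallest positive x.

x ≡ 1 (mod 11) gives x ∈ {1, 12, 23, 34, 45, 56, 67, 78, …}.
The first of these with x mod 23 = 4 is 188.

188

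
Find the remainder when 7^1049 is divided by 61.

Successive squares of 7 mod 61: 7^1≡7, 7^2≡49, 7^4≡22, 7^8≡57, 7^16≡16, 7^32≡12, 7^64≡22, 7^128≡57, 7^256≡16, 7^512≡12, 7^1024≡22.
1049 = 1 + 8 + 16 + 1024, so 7^1049 ≡ 7·57·16·22 ≡ 26 (mod 61).

26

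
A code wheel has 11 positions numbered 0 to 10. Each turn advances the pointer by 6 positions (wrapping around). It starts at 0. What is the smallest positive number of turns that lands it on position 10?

6⁻¹ ≡ 2 (mod 11) because 6·2 = 12 = 1·11 + 1.
Multiplying both sides by 2: x ≡ 2·10 = 20 ≡ 9 (mod 11).

9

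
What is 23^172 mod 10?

1

The units digit of 23^n cycles with period 4: 3, 9, 7, 1, …
172 leaves remainder 0 on division by 4, so 23^172 ends in 1.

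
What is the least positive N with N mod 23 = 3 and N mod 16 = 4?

164

Since 16·13 ≡ 1 (mod 23), take x = 4 + 16·((3−4)·13 mod 23) = 4 + 16·10 = 164.
Check: 164 mod 23 = 3, 164 mod 16 = 4.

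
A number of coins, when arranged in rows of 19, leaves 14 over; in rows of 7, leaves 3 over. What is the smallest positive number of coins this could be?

Since 7·11 ≡ 1 (mod 19), take x = 3 + 7·((14−3)·11 mod 19) = 3 + 7·7 = 52.
Check: 52 mod 19 = 14, 52 mod 7 = 3.

52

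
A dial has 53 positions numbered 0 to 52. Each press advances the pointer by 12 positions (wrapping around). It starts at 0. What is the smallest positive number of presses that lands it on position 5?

49

The inverse of 12 mod 53 is 31 (since 12·31 = 372 ≡ 1).
Multiplying both sides by 31: x ≡ 31·5 = 155 ≡ 49 (mod 53).
Check: 12·49 = 588 = 11·53 + 5.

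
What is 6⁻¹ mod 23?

6·4 = 24 = 1·23 + 1, so 6⁻¹ ≡ 4 (mod 23).

4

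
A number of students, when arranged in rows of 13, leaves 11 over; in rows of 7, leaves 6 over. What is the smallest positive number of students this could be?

x ≡ 6 (mod 7) gives x ∈ {6, 13, 20, 27, 34, 41, 48, 55, …}.
The first of these with x mod 13 = 11 is 76.

76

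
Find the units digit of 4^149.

4

Powers of 4 mod 10 repeat with period 2: 4, 6.
149 leaves remainder 1 on division by 2, so 4^149 ends in 4.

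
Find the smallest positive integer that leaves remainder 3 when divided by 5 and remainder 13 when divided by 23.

x ≡ 3 (mod 5) gives x ∈ {3, 8, 13}.
The first of these with x mod 23 = 13 is 13.

13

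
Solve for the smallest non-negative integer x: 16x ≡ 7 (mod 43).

The inverse of 16 mod 43 is 35 (since 16·35 = 560 ≡ 1).
So x ≡ 35·7 = 245 ≡ 30 (mod 43).
Check: 16·30 = 480 = 11·43 + 7.

30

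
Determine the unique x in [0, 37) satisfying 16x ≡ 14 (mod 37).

24

The inverse of 16 mod 37 is 7 (since 16·7 = 112 ≡ 1).
Multiplying both sides by 7: x ≡ 7·14 = 98 ≡ 24 (mod 37).
Check: 16·24 = 384 = 10·37 + 14.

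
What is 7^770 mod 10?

9

The units digit of 7^n cycles with period 4: 7, 9, 3, 1, …
770 mod 4 = 2, so the last digit matches 7^2 = 9.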